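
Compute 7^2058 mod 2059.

7^1 ≡ 7 (mod 2059)
7^2 ≡ 7^2 = 49 ≡ 49 (mod 2059)
7^4 ≡ 49^2 = 2401 ≡ 342 (mod 2059)
7^8 ≡ 342^2 = 116964 ≡ 1660 (mod 2059)
7^16 ≡ 1660^2 = 2755600 ≡ 658 (mod 2059)
7^32 ≡ 658^2 = 432964 ≡ 574 (mod 2059)
7^64 ≡ 574^2 = 329476 ≡ 36 (mod 2059)
7^128 ≡ 36^2 = 1296 ≡ 1296 (mod 2059)
7^256 ≡ 1296^2 = 1679616 ≡ 1531 (mod 2059)
7^512 ≡ 1531^2 = 2343961 ≡ 819 (mod 2059)
7^1024 ≡ 819^2 = 670761 ≡ 1586 (mod 2059)
7^2048 ≡ 1586^2 = 2515396 ≡ 1357 (mod 2059)
2058 = 2048 + 8 + 2 in binary powers of 2.
So 7^2058 ≡ 1357 · 1660 · 49 ≡ 1567 (mod 2059).
Since 1567 ≠ 1, base 7 is a Fermat witness: 2059 is composite.

1567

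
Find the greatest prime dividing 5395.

83

5395 = 5 · 1079
1079 = 13 · 83
83 is prime.
So 5395 = 5 · 13 · 83; the largest prime factor is 83.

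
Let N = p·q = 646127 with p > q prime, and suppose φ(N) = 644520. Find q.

φ(n) = (p−1)(q−1) = n − (p+q) + 1, so p + q = 646127 − 644520 + 1 = 1608.
p and q are the roots of t² − 1608t + 646127 = 0.
Discriminant: 1608² − 4·646127 = 2585664 − 2584508 = 1156; √1156 = 34.
q = (1608 − 34)/2 = 787, p = (1608 + 34)/2 = 821.
Check: 787 · 821 = 646127.

787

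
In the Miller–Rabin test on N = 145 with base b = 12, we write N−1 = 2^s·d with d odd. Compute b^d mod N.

12

145 − 1 = 144 = 2^4 · 9, so d = 9.
12^1 ≡ 12 (mod 145)
12^2 ≡ 12^2 = 144 ≡ 144 (mod 145)
12^4 ≡ 144^2 = 20736 ≡ 1 (mod 145)
12^8 ≡ 1^2 = 1 ≡ 1 (mod 145)
9 = 8 + 1 in binary powers of 2.
So 12^9 ≡ 1 · 12 ≡ 12 (mod 145).
Squaring chain: 12 → 144 → 1 → 1; reaches −1, so base 12 does not prove 145 composite.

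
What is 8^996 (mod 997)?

1

8^1 ≡ 8 (mod 997)
8^2 ≡ 8^2 = 64 ≡ 64 (mod 997)
8^4 ≡ 64^2 = 4096 ≡ 108 (mod 997)
8^8 ≡ 108^2 = 11664 ≡ 697 (mod 997)
8^16 ≡ 697^2 = 485809 ≡ 270 (mod 997)
8^32 ≡ 270^2 = 72900 ≡ 119 (mod 997)
8^64 ≡ 119^2 = 14161 ≡ 203 (mod 997)
8^128 ≡ 203^2 = 41209 ≡ 332 (mod 997)
8^256 ≡ 332^2 = 110224 ≡ 554 (mod 997)
8^512 ≡ 554^2 = 306916 ≡ 837 (mod 997)
996 = 512 + 256 + 128 + 64 + 32 + 4 in binary powers of 2.
So 8^996 ≡ 837 · 554 · 332 · 203 · 119 · 108 ≡ 1 (mod 997).
Since the result is 1, base 8 gives no evidence that 997 is composite.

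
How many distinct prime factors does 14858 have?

14858 = 2 · 7429
7429 = 17 · 437
437 = 19 · 23
14858 = 2 · 17 · 19 · 23, which has 4 distinct prime factors.

4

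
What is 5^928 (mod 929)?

5^1 ≡ 5 (mod 929)
5^2 ≡ 5^2 = 25 ≡ 25 (mod 929)
5^4 ≡ 25^2 = 625 ≡ 625 (mod 929)
5^8 ≡ 625^2 = 390625 ≡ 445 (mod 929)
5^16 ≡ 445^2 = 198025 ≡ 148 (mod 929)
5^32 ≡ 148^2 = 21904 ≡ 537 (mod 929)
5^64 ≡ 537^2 = 288369 ≡ 379 (mod 929)
5^128 ≡ 379^2 = 143641 ≡ 575 (mod 929)
5^256 ≡ 575^2 = 330625 ≡ 830 (mod 929)
5^512 ≡ 830^2 = 688900 ≡ 511 (mod 929)
928 = 512 + 256 + 128 + 32 in binary powers of 2.
So 5^928 ≡ 511 · 830 · 575 · 537 ≡ 1 (mod 929).
Since the result is 1, base 5 gives no evidence that 929 is composite.

1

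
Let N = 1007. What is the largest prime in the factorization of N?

53

1007 = 19 · 53
53 is prime.
So 1007 = 19 · 53; the largest prime factor is 53.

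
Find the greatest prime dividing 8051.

97

8051 = 83 · 97
97 is prime.
So 8051 = 83 · 97; the largest prime factor is 97.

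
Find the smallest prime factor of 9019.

29

9019 is odd.
Digit sum 19, not divisible by 3.
Ends in 9: not divisible by 5.
7: 9019 = 7·1288 + 3
11: 9019 = 11·819 + 10
13: 9019 = 13·693 + 10
17: 9019 = 17·530 + 9
19: 9019 = 19·474 + 13
23: 9019 = 23·392 + 3
29: 9019 = 29·311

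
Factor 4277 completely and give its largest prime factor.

47

4277 = 7 · 611
611 = 13 · 47
47 is prime.
So 4277 = 7 · 13 · 47; the largest prime factor is 47.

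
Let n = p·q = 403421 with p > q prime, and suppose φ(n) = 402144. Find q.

φ(n) = (p−1)(q−1) = n − (p+q) + 1, so p + q = 403421 − 402144 + 1 = 1278.
p and q are the roots of t² − 1278t + 403421 = 0.
Discriminant: 1278² − 4·403421 = 1633284 − 1613684 = 19600; √19600 = 140.
q = (1278 − 140)/2 = 569, p = (1278 + 140)/2 = 709.
Check: 569 · 709 = 403421.

569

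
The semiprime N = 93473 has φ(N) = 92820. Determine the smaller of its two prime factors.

φ(n) = (p−1)(q−1) = n − (p+q) + 1, so p + q = 93473 − 92820 + 1 = 654.
p and q are the roots of t² − 654t + 93473 = 0.
Discriminant: 654² − 4·93473 = 427716 − 373892 = 53824; √53824 = 232.
q = (654 − 232)/2 = 211, p = (654 + 232)/2 = 443.
Check: 211 · 443 = 93473.

211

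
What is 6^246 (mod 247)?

6^1 ≡ 6 (mod 247)
6^2 ≡ 6^2 = 36 ≡ 36 (mod 247)
6^4 ≡ 36^2 = 1296 ≡ 61 (mod 247)
6^8 ≡ 61^2 = 3721 ≡ 16 (mod 247)
6^16 ≡ 16^2 = 256 ≡ 9 (mod 247)
6^32 ≡ 9^2 = 81 ≡ 81 (mod 247)
6^64 ≡ 81^2 = 6561 ≡ 139 (mod 247)
6^128 ≡ 139^2 = 19321 ≡ 55 (mod 247)
246 = 128 + 64 + 32 + 16 + 4 + 2 in binary powers of 2.
So 6^246 ≡ 55 · 139 · 81 · 9 · 61 · 36 ≡ 64 (mod 247).
Since 64 ≠ 1, base 6 is a Fermat witness: 247 is composite.

64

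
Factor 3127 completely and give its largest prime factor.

3127 = 53 · 59
59 is prime.
So 3127 = 53 · 59; the largest prime factor is 59.

59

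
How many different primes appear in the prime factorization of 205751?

205751 = 7^2 · 4199
4199 = 13 · 323
323 = 17 · 19
205751 = 7^2 · 13 · 17 · 19, which has 4 distinct prime factors.

4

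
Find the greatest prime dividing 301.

301 = 7 · 43
43 is prime.
So 301 = 7 · 43; the largest prime factor is 43.

43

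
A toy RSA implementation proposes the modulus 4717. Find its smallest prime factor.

53

4717 is odd.
Digit sum 19, not divisible by 3.
Ends in 7: not divisible by 5.
7: 4717 = 7·673 + 6
11: 4717 = 11·428 + 9
13: 4717 = 13·362 + 11
17: 4717 = 17·277 + 8
19: 4717 = 19·248 + 5
23: 4717 = 23·205 + 2
29: 4717 = 29·162 + 19
31: 4717 = 31·152 + 5
37: 4717 = 37·127 + 18
41: 4717 = 41·115 + 2
43: 4717 = 43·109 + 30
47: 4717 = 47·100 + 17
53: 4717 = 53·89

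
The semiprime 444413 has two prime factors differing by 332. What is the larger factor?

853

Since p = q + 332, we have 444413 = q(q + 332), so q² + 332q − 444413 = 0.
Discriminant: 332² + 4·444413 = 110224 + 1777652 = 1887876; √1887876 = 1374.
q = (−332 + 1374)/2 = 521, and p = q + 332 = 853.
Check: 521 · 853 = 444413.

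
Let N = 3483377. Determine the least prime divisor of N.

31

3483377 is odd.
Digit sum 35, not divisible by 3.
Ends in 7: not divisible by 5.
7: 3483377 = 7·497625 + 2
11: 3483377 = 11·316670 + 7
13: 3483377 = 13·267952 + 1
17: 3483377 = 17·204904 + 9
19: 3483377 = 19·183335 + 12
23: 3483377 = 23·151451 + 4
29: 3483377 = 29·120116 + 13
31: 3483377 = 31·112367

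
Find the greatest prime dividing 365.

365 = 5 · 73
73 is prime.
So 365 = 5 · 73; the largest prime factor is 73.

73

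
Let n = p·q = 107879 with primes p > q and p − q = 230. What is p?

Since p = q + 230, we have 107879 = q(q + 230), so q² + 230q − 107879 = 0.
Discriminant: 230² + 4·107879 = 52900 + 431516 = 484416; √484416 = 696.
q = (−230 + 696)/2 = 233, and p = q + 230 = 463.
Check: 233 · 463 = 107879.

463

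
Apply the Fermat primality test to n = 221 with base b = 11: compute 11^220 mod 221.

81

11^1 ≡ 11 (mod 221)
11^2 ≡ 11^2 = 121 ≡ 121 (mod 221)
11^4 ≡ 121^2 = 14641 ≡ 55 (mod 221)
11^8 ≡ 55^2 = 3025 ≡ 152 (mod 221)
11^16 ≡ 152^2 = 23104 ≡ 120 (mod 221)
11^32 ≡ 120^2 = 14400 ≡ 35 (mod 221)
11^64 ≡ 35^2 = 1225 ≡ 120 (mod 221)
11^128 ≡ 120^2 = 14400 ≡ 35 (mod 221)
220 = 128 + 64 + 16 + 8 + 4 in binary powers of 2.
So 11^220 ≡ 35 · 120 · 120 · 152 · 55 ≡ 81 (mod 221).
Since 81 ≠ 1, base 11 is a Fermat witness: 221 is composite.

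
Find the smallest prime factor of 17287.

59

17287 is odd.
Digit sum 25, not divisible by 3.
Ends in 7: not divisible by 5.
7: 17287 = 7·2469 + 4
11: 17287 = 11·1571 + 6
13: 17287 = 13·1329 + 10
17: 17287 = 17·1016 + 15
19: 17287 = 19·909 + 16
23: 17287 = 23·751 + 14
29: 17287 = 29·596 + 3
31: 17287 = 31·557 + 20
37: 17287 = 37·467 + 8
41: 17287 = 41·421 + 26
43: 17287 = 43·402 + 1
47: 17287 = 47·367 + 38
53: 17287 = 53·326 + 9
59: 17287 = 59·293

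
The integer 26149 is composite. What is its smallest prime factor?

26149 is odd.
Digit sum 22, not divisible by 3.
Ends in 9: not divisible by 5.
7: 26149 = 7·3735 + 4
11: 26149 = 11·2377 + 2
13: 26149 = 13·2011 + 6
17: 26149 = 17·1538 + 3
19: 26149 = 19·1376 + 5
23: 26149 = 23·1136 + 21
29: 26149 = 29·901 + 20
31: 26149 = 31·843 + 16
37: 26149 = 37·706 + 27
41: 26149 = 41·637 + 32
43: 26149 = 43·608 + 5
47: 26149 = 47·556 + 17
53: 26149 = 53·493 + 20
59: 26149 = 59·443 + 12
61: 26149 = 61·428 + 41
67: 26149 = 67·390 + 19
71: 26149 = 71·368 + 21
73: 26149 = 73·358 + 15
79: 26149 = 79·331

79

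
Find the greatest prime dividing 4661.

4661 = 59 · 79
79 is prime.
So 4661 = 59 · 79; the largest prime factor is 79.

79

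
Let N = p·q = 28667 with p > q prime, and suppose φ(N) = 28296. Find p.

263

φ(n) = (p−1)(q−1) = n − (p+q) + 1, so p + q = 28667 − 28296 + 1 = 372.
p and q are the roots of t² − 372t + 28667 = 0.
Discriminant: 372² − 4·28667 = 138384 − 114668 = 23716; √23716 = 154.
q = (372 − 154)/2 = 109, p = (372 + 154)/2 = 263.
Check: 109 · 263 = 28667.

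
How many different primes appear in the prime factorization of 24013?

24013 = 11 · 2183
2183 = 37 · 59
24013 = 11 · 37 · 59, which has 3 distinct prime factors.

3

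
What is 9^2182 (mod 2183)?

1196

9^1 ≡ 9 (mod 2183)
9^2 ≡ 9^2 = 81 ≡ 81 (mod 2183)
9^4 ≡ 81^2 = 6561 ≡ 12 (mod 2183)
9^8 ≡ 12^2 = 144 ≡ 144 (mod 2183)
9^16 ≡ 144^2 = 20736 ≡ 1089 (mod 2183)
9^32 ≡ 1089^2 = 1185921 ≡ 552 (mod 2183)
9^64 ≡ 552^2 = 304704 ≡ 1267 (mod 2183)
9^128 ≡ 1267^2 = 1605289 ≡ 784 (mod 2183)
9^256 ≡ 784^2 = 614656 ≡ 1233 (mod 2183)
9^512 ≡ 1233^2 = 1520289 ≡ 921 (mod 2183)
9^1024 ≡ 921^2 = 848241 ≡ 1237 (mod 2183)
9^2048 ≡ 1237^2 = 1530169 ≡ 2069 (mod 2183)
2182 = 2048 + 128 + 4 + 2 in binary powers of 2.
So 9^2182 ≡ 2069 · 784 · 12 · 81 ≡ 1196 (mod 2183).
Since 1196 ≠ 1, base 9 is a Fermat witness: 2183 is composite.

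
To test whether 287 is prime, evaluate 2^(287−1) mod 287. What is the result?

23

2^1 ≡ 2 (mod 287)
2^2 ≡ 2^2 = 4 ≡ 4 (mod 287)
2^4 ≡ 4^2 = 16 ≡ 16 (mod 287)
2^8 ≡ 16^2 = 256 ≡ 256 (mod 287)
2^16 ≡ 256^2 = 65536 ≡ 100 (mod 287)
2^32 ≡ 100^2 = 10000 ≡ 242 (mod 287)
2^64 ≡ 242^2 = 58564 ≡ 16 (mod 287)
2^128 ≡ 16^2 = 256 ≡ 256 (mod 287)
2^256 ≡ 256^2 = 65536 ≡ 100 (mod 287)
286 = 256 + 16 + 8 + 4 + 2 in binary powers of 2.
So 2^286 ≡ 100 · 100 · 256 · 16 · 4 ≡ 23 (mod 287).
Since 23 ≠ 1, base 2 is a Fermat witness: 287 is composite.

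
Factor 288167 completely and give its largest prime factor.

67

288167 = 11 · 26197
26197 = 17 · 1541
1541 = 23 · 67
67 is prime.
So 288167 = 11 · 17 · 23 · 67; the largest prime factor is 67.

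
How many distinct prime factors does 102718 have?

5

102718 = 2 · 51359
51359 = 7 · 7337
7337 = 11 · 667
667 = 23 · 29
102718 = 2 · 7 · 11 · 23 · 29, which has 5 distinct prime factors.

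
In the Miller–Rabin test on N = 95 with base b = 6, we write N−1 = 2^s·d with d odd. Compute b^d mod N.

95 − 1 = 94 = 2^1 · 47, so d = 47.
6^1 ≡ 6 (mod 95)
6^2 ≡ 6^2 = 36 ≡ 36 (mod 95)
6^4 ≡ 36^2 = 1296 ≡ 61 (mod 95)
6^8 ≡ 61^2 = 3721 ≡ 16 (mod 95)
6^16 ≡ 16^2 = 256 ≡ 66 (mod 95)
6^32 ≡ 66^2 = 4356 ≡ 81 (mod 95)
47 = 32 + 8 + 4 + 2 + 1 in binary powers of 2.
So 6^47 ≡ 81 · 16 · 61 · 36 · 6 ≡ 36 (mod 95).
Squaring chain: 36; never reaches −1, so base 6 is a Miller–Rabin witness that 95 is composite.

36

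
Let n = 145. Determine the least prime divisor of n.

5

145 is odd.
Digit sum 10, not divisible by 3.
Ends in 5: divisible by 5.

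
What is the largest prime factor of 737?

67

737 = 11 · 67
67 is prime.
So 737 = 11 · 67; the largest prime factor is 67.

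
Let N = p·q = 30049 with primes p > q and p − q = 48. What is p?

199

Since p = q + 48, we have 30049 = q(q + 48), so q² + 48q − 30049 = 0.
Discriminant: 48² + 4·30049 = 2304 + 120196 = 122500; √122500 = 350.
q = (−48 + 350)/2 = 151, and p = q + 48 = 199.
Check: 151 · 199 = 30049.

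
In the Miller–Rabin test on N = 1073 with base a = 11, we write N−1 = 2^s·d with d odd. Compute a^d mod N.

677

1073 − 1 = 1072 = 2^4 · 67, so d = 67.
11^1 ≡ 11 (mod 1073)
11^2 ≡ 11^2 = 121 ≡ 121 (mod 1073)
11^4 ≡ 121^2 = 14641 ≡ 692 (mod 1073)
11^8 ≡ 692^2 = 478864 ≡ 306 (mod 1073)
11^16 ≡ 306^2 = 93636 ≡ 285 (mod 1073)
11^32 ≡ 285^2 = 81225 ≡ 750 (mod 1073)
11^64 ≡ 750^2 = 562500 ≡ 248 (mod 1073)
67 = 64 + 2 + 1 in binary powers of 2.
So 11^67 ≡ 248 · 121 · 11 ≡ 677 (mod 1073).
Squaring chain: 677 → 158 → 285 → 750; never reaches −1, so base 11 is a Miller–Rabin witness that 1073 is composite.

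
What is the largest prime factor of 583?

583 = 11 · 53
53 is prime.
So 583 = 11 · 53; the largest prime factor is 53.

53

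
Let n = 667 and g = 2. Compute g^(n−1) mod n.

2^1 ≡ 2 (mod 667)
2^2 ≡ 2^2 = 4 ≡ 4 (mod 667)
2^4 ≡ 4^2 = 16 ≡ 16 (mod 667)
2^8 ≡ 16^2 = 256 ≡ 256 (mod 667)
2^16 ≡ 256^2 = 65536 ≡ 170 (mod 667)
2^32 ≡ 170^2 = 28900 ≡ 219 (mod 667)
2^64 ≡ 219^2 = 47961 ≡ 604 (mod 667)
2^128 ≡ 604^2 = 364816 ≡ 634 (mod 667)
2^256 ≡ 634^2 = 401956 ≡ 422 (mod 667)
2^512 ≡ 422^2 = 178084 ≡ 662 (mod 667)
666 = 512 + 128 + 16 + 8 + 2 in binary powers of 2.
So 2^666 ≡ 662 · 634 · 170 · 256 · 4 ≡ 179 (mod 667).
Since 179 ≠ 1, base 2 is a Fermat witness: 667 is composite.

179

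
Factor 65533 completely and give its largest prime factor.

71

65533 = 13 · 5041
5041 = 71 · 71
71 = 71 · 1
So 65533 = 13 · 71^2; the largest prime factor is 71.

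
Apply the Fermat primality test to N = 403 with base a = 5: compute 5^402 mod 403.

5^1 ≡ 5 (mod 403)
5^2 ≡ 5^2 = 25 ≡ 25 (mod 403)
5^4 ≡ 25^2 = 625 ≡ 222 (mod 403)
5^8 ≡ 222^2 = 49284 ≡ 118 (mod 403)
5^16 ≡ 118^2 = 13924 ≡ 222 (mod 403)
5^32 ≡ 222^2 = 49284 ≡ 118 (mod 403)
5^64 ≡ 118^2 = 13924 ≡ 222 (mod 403)
5^128 ≡ 222^2 = 49284 ≡ 118 (mod 403)
5^256 ≡ 118^2 = 13924 ≡ 222 (mod 403)
402 = 256 + 128 + 16 + 2 in binary powers of 2.
So 5^402 ≡ 222 · 118 · 222 · 25 ≡ 311 (mod 403).
Since 311 ≠ 1, base 5 is a Fermat witness: 403 is composite.

311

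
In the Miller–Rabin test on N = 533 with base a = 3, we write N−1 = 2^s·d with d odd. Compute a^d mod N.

120

533 − 1 = 532 = 2^2 · 133, so d = 133.
3^1 ≡ 3 (mod 533)
3^2 ≡ 3^2 = 9 ≡ 9 (mod 533)
3^4 ≡ 9^2 = 81 ≡ 81 (mod 533)
3^8 ≡ 81^2 = 6561 ≡ 165 (mod 533)
3^16 ≡ 165^2 = 27225 ≡ 42 (mod 533)
3^32 ≡ 42^2 = 1764 ≡ 165 (mod 533)
3^64 ≡ 165^2 = 27225 ≡ 42 (mod 533)
3^128 ≡ 42^2 = 1764 ≡ 165 (mod 533)
133 = 128 + 4 + 1 in binary powers of 2.
So 3^133 ≡ 165 · 81 · 3 ≡ 120 (mod 533).
Squaring chain: 120 → 9; never reaches −1, so base 3 is a Miller–Rabin witness that 533 is composite.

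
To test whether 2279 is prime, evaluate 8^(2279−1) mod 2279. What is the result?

8^1 ≡ 8 (mod 2279)
8^2 ≡ 8^2 = 64 ≡ 64 (mod 2279)
8^4 ≡ 64^2 = 4096 ≡ 1817 (mod 2279)
8^8 ≡ 1817^2 = 3301489 ≡ 1497 (mod 2279)
8^16 ≡ 1497^2 = 2241009 ≡ 752 (mod 2279)
8^32 ≡ 752^2 = 565504 ≡ 312 (mod 2279)
8^64 ≡ 312^2 = 97344 ≡ 1626 (mod 2279)
8^128 ≡ 1626^2 = 2643876 ≡ 236 (mod 2279)
8^256 ≡ 236^2 = 55696 ≡ 1000 (mod 2279)
8^512 ≡ 1000^2 = 1000000 ≡ 1798 (mod 2279)
8^1024 ≡ 1798^2 = 3232804 ≡ 1182 (mod 2279)
8^2048 ≡ 1182^2 = 1397124 ≡ 97 (mod 2279)
2278 = 2048 + 128 + 64 + 32 + 4 + 2 in binary powers of 2.
So 8^2278 ≡ 97 · 236 · 1626 · 312 · 1817 · 64 ≡ 520 (mod 2279).
Since 520 ≠ 1, base 8 is a Fermat witness: 2279 is composite.

520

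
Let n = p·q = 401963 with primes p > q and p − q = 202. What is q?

Since p = q + 202, we have 401963 = q(q + 202), so q² + 202q − 401963 = 0.
Discriminant: 202² + 4·401963 = 40804 + 1607852 = 1648656; √1648656 = 1284.
q = (−202 + 1284)/2 = 541, and p = q + 202 = 743.
Check: 541 · 743 = 401963.

541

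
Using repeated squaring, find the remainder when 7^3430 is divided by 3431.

7^1 ≡ 7 (mod 3431)
7^2 ≡ 7^2 = 49 ≡ 49 (mod 3431)
7^4 ≡ 49^2 = 2401 ≡ 2401 (mod 3431)
7^8 ≡ 2401^2 = 5764801 ≡ 721 (mod 3431)
7^16 ≡ 721^2 = 519841 ≡ 1760 (mod 3431)
7^32 ≡ 1760^2 = 3097600 ≡ 2838 (mod 3431)
7^64 ≡ 2838^2 = 8054244 ≡ 1687 (mod 3431)
7^128 ≡ 1687^2 = 2845969 ≡ 1670 (mod 3431)
7^256 ≡ 1670^2 = 2788900 ≡ 2928 (mod 3431)
7^512 ≡ 2928^2 = 8573184 ≡ 2546 (mod 3431)
7^1024 ≡ 2546^2 = 6482116 ≡ 957 (mod 3431)
7^2048 ≡ 957^2 = 915849 ≡ 3203 (mod 3431)
3430 = 2048 + 1024 + 256 + 64 + 32 + 4 + 2 in binary powers of 2.
So 7^3430 ≡ 3203 · 957 · 2928 · 1687 · 2838 · 2401 · 49 ≡ 3069 (mod 3431).
Since 3069 ≠ 1, base 7 is a Fermat witness: 3431 is composite.

3069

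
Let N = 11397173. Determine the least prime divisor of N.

53

11397173 is odd.
Digit sum 32, not divisible by 3.
Ends in 3: not divisible by 5.
7: 11397173 = 7·1628167 + 4
11: 11397173 = 11·1036106 + 7
13: 11397173 = 13·876705 + 8
17: 11397173 = 17·670421 + 16
19: 11397173 = 19·599851 + 4
23: 11397173 = 23·495529 + 6
29: 11397173 = 29·393005 + 28
31: 11397173 = 31·367650 + 23
37: 11397173 = 37·308031 + 26
41: 11397173 = 41·277979 + 34
43: 11397173 = 43·265050 + 23
47: 11397173 = 47·242493 + 2
53: 11397173 = 53·215041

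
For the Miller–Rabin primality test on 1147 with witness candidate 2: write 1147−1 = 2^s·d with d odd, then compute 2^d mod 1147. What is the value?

1147 − 1 = 1146 = 2^1 · 573, so d = 573.
2^1 ≡ 2 (mod 1147)
2^2 ≡ 2^2 = 4 ≡ 4 (mod 1147)
2^4 ≡ 4^2 = 16 ≡ 16 (mod 1147)
2^8 ≡ 16^2 = 256 ≡ 256 (mod 1147)
2^16 ≡ 256^2 = 65536 ≡ 157 (mod 1147)
2^32 ≡ 157^2 = 24649 ≡ 562 (mod 1147)
2^64 ≡ 562^2 = 315844 ≡ 419 (mod 1147)
2^128 ≡ 419^2 = 175561 ≡ 70 (mod 1147)
2^256 ≡ 70^2 = 4900 ≡ 312 (mod 1147)
2^512 ≡ 312^2 = 97344 ≡ 996 (mod 1147)
573 = 512 + 32 + 16 + 8 + 4 + 1 in binary powers of 2.
So 2^573 ≡ 996 · 562 · 157 · 256 · 16 · 2 ≡ 1124 (mod 1147).
Squaring chain: 1124; never reaches −1, so base 2 is a Miller–Rabin witness that 1147 is composite.

1124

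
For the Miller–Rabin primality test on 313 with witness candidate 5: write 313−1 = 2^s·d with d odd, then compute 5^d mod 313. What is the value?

313 − 1 = 312 = 2^3 · 39, so d = 39.
5^1 ≡ 5 (mod 313)
5^2 ≡ 5^2 = 25 ≡ 25 (mod 313)
5^4 ≡ 25^2 = 625 ≡ 312 (mod 313)
5^8 ≡ 312^2 = 97344 ≡ 1 (mod 313)
5^16 ≡ 1^2 = 1 ≡ 1 (mod 313)
5^32 ≡ 1^2 = 1 ≡ 1 (mod 313)
39 = 32 + 4 + 2 + 1 in binary powers of 2.
So 5^39 ≡ 1 · 312 · 25 · 5 ≡ 188 (mod 313).
Squaring chain: 188 → 288 → 312; reaches −1, so base 5 does not prove 313 composite.

188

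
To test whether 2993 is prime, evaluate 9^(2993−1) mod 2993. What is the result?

575

9^1 ≡ 9 (mod 2993)
9^2 ≡ 9^2 = 81 ≡ 81 (mod 2993)
9^4 ≡ 81^2 = 6561 ≡ 575 (mod 2993)
9^8 ≡ 575^2 = 330625 ≡ 1395 (mod 2993)
9^16 ≡ 1395^2 = 1946025 ≡ 575 (mod 2993)
9^32 ≡ 575^2 = 330625 ≡ 1395 (mod 2993)
9^64 ≡ 1395^2 = 1946025 ≡ 575 (mod 2993)
9^128 ≡ 575^2 = 330625 ≡ 1395 (mod 2993)
9^256 ≡ 1395^2 = 1946025 ≡ 575 (mod 2993)
9^512 ≡ 575^2 = 330625 ≡ 1395 (mod 2993)
9^1024 ≡ 1395^2 = 1946025 ≡ 575 (mod 2993)
9^2048 ≡ 575^2 = 330625 ≡ 1395 (mod 2993)
2992 = 2048 + 512 + 256 + 128 + 32 + 16 in binary powers of 2.
So 9^2992 ≡ 1395 · 1395 · 575 · 1395 · 1395 · 575 ≡ 575 (mod 2993).
Since 575 ≠ 1, base 9 is a Fermat witness: 2993 is composite.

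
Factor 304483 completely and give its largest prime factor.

97

304483 = 43 · 7081
7081 = 73 · 97
97 is prime.
So 304483 = 43 · 73 · 97; the largest prime factor is 97.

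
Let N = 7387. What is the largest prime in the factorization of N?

7387 = 83 · 89
89 is prime.
So 7387 = 83 · 89; the largest prime factor is 89.

89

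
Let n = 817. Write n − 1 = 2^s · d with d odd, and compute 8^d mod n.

151

817 − 1 = 816 = 2^4 · 51, so d = 51.
8^1 ≡ 8 (mod 817)
8^2 ≡ 8^2 = 64 ≡ 64 (mod 817)
8^4 ≡ 64^2 = 4096 ≡ 11 (mod 817)
8^8 ≡ 11^2 = 121 ≡ 121 (mod 817)
8^16 ≡ 121^2 = 14641 ≡ 752 (mod 817)
8^32 ≡ 752^2 = 565504 ≡ 140 (mod 817)
51 = 32 + 16 + 2 + 1 in binary powers of 2.
So 8^51 ≡ 140 · 752 · 64 · 8 ≡ 151 (mod 817).
Squaring chain: 151 → 742 → 723 → 666; never reaches −1, so base 8 is a Miller–Rabin witness that 817 is composite.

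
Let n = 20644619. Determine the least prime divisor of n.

20644619 is odd.
Digit sum 32, not divisible by 3.
Ends in 9: not divisible by 5.
7: 20644619 = 7·2949231 + 2
11: 20644619 = 11·1876783 + 6
13: 20644619 = 13·1588047 + 8
17: 20644619 = 17·1214389 + 6
19: 20644619 = 19·1086558 + 17
23: 20644619 = 23·897592 + 3
29: 20644619 = 29·711883 + 12
31: 20644619 = 31·665955 + 14
37: 20644619 = 37·557962 + 25
41: 20644619 = 41·503527 + 12
43: 20644619 = 43·480107 + 18
47: 20644619 = 47·439247 + 10
53: 20644619 = 53·389521 + 6
59: 20644619 = 59·349908 + 47
61: 20644619 = 61·338436 + 23
67: 20644619 = 67·308128 + 43
71: 20644619 = 71·290769 + 20
73: 20644619 = 73·282803

73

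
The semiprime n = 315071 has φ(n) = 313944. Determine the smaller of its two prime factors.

509

φ(n) = (p−1)(q−1) = n − (p+q) + 1, so p + q = 315071 − 313944 + 1 = 1128.
p and q are the roots of t² − 1128t + 315071 = 0.
Discriminant: 1128² − 4·315071 = 1272384 − 1260284 = 12100; √12100 = 110.
q = (1128 − 110)/2 = 509, p = (1128 + 110)/2 = 619.
Check: 509 · 619 = 315071.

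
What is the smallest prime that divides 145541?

145541 is odd.
Digit sum 20, not divisible by 3.
Ends in 1: not divisible by 5.
7: 145541 = 7·20791 + 4
11: 145541 = 11·13231

11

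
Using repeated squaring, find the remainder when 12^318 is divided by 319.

144

12^1 ≡ 12 (mod 319)
12^2 ≡ 12^2 = 144 ≡ 144 (mod 319)
12^4 ≡ 144^2 = 20736 ≡ 1 (mod 319)
12^8 ≡ 1^2 = 1 ≡ 1 (mod 319)
12^16 ≡ 1^2 = 1 ≡ 1 (mod 319)
12^32 ≡ 1^2 = 1 ≡ 1 (mod 319)
12^64 ≡ 1^2 = 1 ≡ 1 (mod 319)
12^128 ≡ 1^2 = 1 ≡ 1 (mod 319)
12^256 ≡ 1^2 = 1 ≡ 1 (mod 319)
318 = 256 + 32 + 16 + 8 + 4 + 2 in binary powers of 2.
So 12^318 ≡ 1 · 1 · 1 · 1 · 1 · 144 ≡ 144 (mod 319).
Since 144 ≠ 1, base 12 is a Fermat witness: 319 is composite.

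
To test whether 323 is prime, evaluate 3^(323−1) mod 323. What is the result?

3^1 ≡ 3 (mod 323)
3^2 ≡ 3^2 = 9 ≡ 9 (mod 323)
3^4 ≡ 9^2 = 81 ≡ 81 (mod 323)
3^8 ≡ 81^2 = 6561 ≡ 101 (mod 323)
3^16 ≡ 101^2 = 10201 ≡ 188 (mod 323)
3^32 ≡ 188^2 = 35344 ≡ 137 (mod 323)
3^64 ≡ 137^2 = 18769 ≡ 35 (mod 323)
3^128 ≡ 35^2 = 1225 ≡ 256 (mod 323)
3^256 ≡ 256^2 = 65536 ≡ 290 (mod 323)
322 = 256 + 64 + 2 in binary powers of 2.
So 3^322 ≡ 290 · 35 · 9 ≡ 264 (mod 323).
Since 264 ≠ 1, base 3 is a Fermat witness: 323 is composite.

264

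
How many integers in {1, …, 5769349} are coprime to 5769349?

5673216

Factor: 5769349 = 167 · 179 · 193.
φ(5769349) = (167−1) · (179−1) · (193−1) = 166 · 178 · 192 = 5673216.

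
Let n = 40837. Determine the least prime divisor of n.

97

40837 is odd.
Digit sum 22, not divisible by 3.
Ends in 7: not divisible by 5.
7: 40837 = 7·5833 + 6
11: 40837 = 11·3712 + 5
13: 40837 = 13·3141 + 4
17: 40837 = 17·2402 + 3
19: 40837 = 19·2149 + 6
23: 40837 = 23·1775 + 12
29: 40837 = 29·1408 + 5
31: 40837 = 31·1317 + 10
37: 40837 = 37·1103 + 26
41: 40837 = 41·996 + 1
43: 40837 = 43·949 + 30
47: 40837 = 47·868 + 41
53: 40837 = 53·770 + 27
59: 40837 = 59·692 + 9
61: 40837 = 61·669 + 28
67: 40837 = 67·609 + 34
71: 40837 = 71·575 + 12
73: 40837 = 73·559 + 30
79: 40837 = 79·516 + 73
83: 40837 = 83·492 + 1
89: 40837 = 89·458 + 75
97: 40837 = 97·421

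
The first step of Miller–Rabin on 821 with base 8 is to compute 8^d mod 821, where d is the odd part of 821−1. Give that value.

821 − 1 = 820 = 2^2 · 205, so d = 205.
8^1 ≡ 8 (mod 821)
8^2 ≡ 8^2 = 64 ≡ 64 (mod 821)
8^4 ≡ 64^2 = 4096 ≡ 812 (mod 821)
8^8 ≡ 812^2 = 659344 ≡ 81 (mod 821)
8^16 ≡ 81^2 = 6561 ≡ 814 (mod 821)
8^32 ≡ 814^2 = 662596 ≡ 49 (mod 821)
8^64 ≡ 49^2 = 2401 ≡ 759 (mod 821)
8^128 ≡ 759^2 = 576081 ≡ 560 (mod 821)
205 = 128 + 64 + 8 + 4 + 1 in binary powers of 2.
So 8^205 ≡ 560 · 759 · 81 · 812 · 8 ≡ 526 (mod 821).
Squaring chain: 526 → 820; reaches −1, so base 8 does not prove 821 composite.

526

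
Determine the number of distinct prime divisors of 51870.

6

51870 = 2 · 25935
25935 = 3 · 8645
8645 = 5 · 1729
1729 = 7 · 247
247 = 13 · 19
51870 = 2 · 3 · 5 · 7 · 13 · 19, which has 6 distinct prime factors.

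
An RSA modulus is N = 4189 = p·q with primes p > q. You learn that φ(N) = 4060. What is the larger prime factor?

φ(n) = (p−1)(q−1) = n − (p+q) + 1, so p + q = 4189 − 4060 + 1 = 130.
p and q are the roots of t² − 130t + 4189 = 0.
Discriminant: 130² − 4·4189 = 16900 − 16756 = 144; √144 = 12.
q = (130 − 12)/2 = 59, p = (130 + 12)/2 = 71.
Check: 59 · 71 = 4189.

71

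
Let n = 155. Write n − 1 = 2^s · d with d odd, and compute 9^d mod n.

19

155 − 1 = 154 = 2^1 · 77, so d = 77.
9^1 ≡ 9 (mod 155)
9^2 ≡ 9^2 = 81 ≡ 81 (mod 155)
9^4 ≡ 81^2 = 6561 ≡ 51 (mod 155)
9^8 ≡ 51^2 = 2601 ≡ 121 (mod 155)
9^16 ≡ 121^2 = 14641 ≡ 71 (mod 155)
9^32 ≡ 71^2 = 5041 ≡ 81 (mod 155)
9^64 ≡ 81^2 = 6561 ≡ 51 (mod 155)
77 = 64 + 8 + 4 + 1 in binary powers of 2.
So 9^77 ≡ 51 · 121 · 51 · 9 ≡ 19 (mod 155).
Squaring chain: 19; never reaches −1, so base 9 is a Miller–Rabin witness that 155 is composite.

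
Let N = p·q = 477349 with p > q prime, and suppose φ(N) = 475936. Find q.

φ(n) = (p−1)(q−1) = n − (p+q) + 1, so p + q = 477349 − 475936 + 1 = 1414.
p and q are the roots of t² − 1414t + 477349 = 0.
Discriminant: 1414² − 4·477349 = 1999396 − 1909396 = 90000; √90000 = 300.
q = (1414 − 300)/2 = 557, p = (1414 + 300)/2 = 857.
Check: 557 · 857 = 477349.

557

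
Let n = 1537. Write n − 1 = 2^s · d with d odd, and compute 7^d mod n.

343

1537 − 1 = 1536 = 2^9 · 3, so d = 3.
7^1 ≡ 7 (mod 1537)
7^2 ≡ 7^2 = 49 ≡ 49 (mod 1537)
3 = 2 + 1 in binary powers of 2.
So 7^3 ≡ 49 · 7 ≡ 343 (mod 1537).
Squaring chain: 343 → 837 → 1234 → 1126 → 1388 → 683 → 778 → 1243 → 364; never reaches −1, so base 7 is a Miller–Rabin witness that 1537 is composite.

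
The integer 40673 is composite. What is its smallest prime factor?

40673 is odd.
Digit sum 20, not divisible by 3.
Ends in 3: not divisible by 5.
7: 40673 = 7·5810 + 3
11: 40673 = 11·3697 + 6
13: 40673 = 13·3128 + 9
17: 40673 = 17·2392 + 9
19: 40673 = 19·2140 + 13
23: 40673 = 23·1768 + 9
29: 40673 = 29·1402 + 15
31: 40673 = 31·1312 + 1
37: 40673 = 37·1099 + 10
41: 40673 = 41·992 + 1
43: 40673 = 43·945 + 38
47: 40673 = 47·865 + 18
53: 40673 = 53·767 + 22
59: 40673 = 59·689 + 22
61: 40673 = 61·666 + 47
67: 40673 = 67·607 + 4
71: 40673 = 71·572 + 61
73: 40673 = 73·557 + 12
79: 40673 = 79·514 + 67
83: 40673 = 83·490 + 3
89: 40673 = 89·457

89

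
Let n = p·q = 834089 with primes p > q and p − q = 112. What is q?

859

Since p = q + 112, we have 834089 = q(q + 112), so q² + 112q − 834089 = 0.
Discriminant: 112² + 4·834089 = 12544 + 3336356 = 3348900; √3348900 = 1830.
q = (−112 + 1830)/2 = 859, and p = q + 112 = 971.
Check: 859 · 971 = 834089.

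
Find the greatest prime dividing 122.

61

122 = 2 · 61
61 is prime.
So 122 = 2 · 61; the largest prime factor is 61.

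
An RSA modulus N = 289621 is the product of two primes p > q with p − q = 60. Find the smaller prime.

Since p = q + 60, we have 289621 = q(q + 60), so q² + 60q − 289621 = 0.
Discriminant: 60² + 4·289621 = 3600 + 1158484 = 1162084; √1162084 = 1078.
q = (−60 + 1078)/2 = 509, and p = q + 60 = 569.
Check: 509 · 569 = 289621.

509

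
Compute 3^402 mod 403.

287

3^1 ≡ 3 (mod 403)
3^2 ≡ 3^2 = 9 ≡ 9 (mod 403)
3^4 ≡ 9^2 = 81 ≡ 81 (mod 403)
3^8 ≡ 81^2 = 6561 ≡ 113 (mod 403)
3^16 ≡ 113^2 = 12769 ≡ 276 (mod 403)
3^32 ≡ 276^2 = 76176 ≡ 9 (mod 403)
3^64 ≡ 9^2 = 81 ≡ 81 (mod 403)
3^128 ≡ 81^2 = 6561 ≡ 113 (mod 403)
3^256 ≡ 113^2 = 12769 ≡ 276 (mod 403)
402 = 256 + 128 + 16 + 2 in binary powers of 2.
So 3^402 ≡ 276 · 113 · 276 · 9 ≡ 287 (mod 403).
Since 287 ≠ 1, base 3 is a Fermat witness: 403 is composite.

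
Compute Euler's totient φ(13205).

Factor: 13205 = 5 · 19 · 139.
φ(13205) = (5−1) · (19−1) · (139−1) = 4 · 18 · 138 = 9936.

9936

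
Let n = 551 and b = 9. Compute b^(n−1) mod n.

123

9^1 ≡ 9 (mod 551)
9^2 ≡ 9^2 = 81 ≡ 81 (mod 551)
9^4 ≡ 81^2 = 6561 ≡ 500 (mod 551)
9^8 ≡ 500^2 = 250000 ≡ 397 (mod 551)
9^16 ≡ 397^2 = 157609 ≡ 23 (mod 551)
9^32 ≡ 23^2 = 529 ≡ 529 (mod 551)
9^64 ≡ 529^2 = 279841 ≡ 484 (mod 551)
9^128 ≡ 484^2 = 234256 ≡ 81 (mod 551)
9^256 ≡ 81^2 = 6561 ≡ 500 (mod 551)
9^512 ≡ 500^2 = 250000 ≡ 397 (mod 551)
550 = 512 + 32 + 4 + 2 in binary powers of 2.
So 9^550 ≡ 397 · 529 · 500 · 81 ≡ 123 (mod 551).
Since 123 ≠ 1, base 9 is a Fermat witness: 551 is composite.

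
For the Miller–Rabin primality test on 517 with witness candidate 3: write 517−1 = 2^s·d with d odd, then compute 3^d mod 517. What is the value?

202

517 − 1 = 516 = 2^2 · 129, so d = 129.
3^1 ≡ 3 (mod 517)
3^2 ≡ 3^2 = 9 ≡ 9 (mod 517)
3^4 ≡ 9^2 = 81 ≡ 81 (mod 517)
3^8 ≡ 81^2 = 6561 ≡ 357 (mod 517)
3^16 ≡ 357^2 = 127449 ≡ 267 (mod 517)
3^32 ≡ 267^2 = 71289 ≡ 460 (mod 517)
3^64 ≡ 460^2 = 211600 ≡ 147 (mod 517)
3^128 ≡ 147^2 = 21609 ≡ 412 (mod 517)
129 = 128 + 1 in binary powers of 2.
So 3^129 ≡ 412 · 3 ≡ 202 (mod 517).
Squaring chain: 202 → 478; never reaches −1, so base 3 is a Miller–Rabin witness that 517 is composite.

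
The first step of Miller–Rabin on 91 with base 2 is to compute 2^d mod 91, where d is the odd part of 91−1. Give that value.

91 − 1 = 90 = 2^1 · 45, so d = 45.
2^1 ≡ 2 (mod 91)
2^2 ≡ 2^2 = 4 ≡ 4 (mod 91)
2^4 ≡ 4^2 = 16 ≡ 16 (mod 91)
2^8 ≡ 16^2 = 256 ≡ 74 (mod 91)
2^16 ≡ 74^2 = 5476 ≡ 16 (mod 91)
2^32 ≡ 16^2 = 256 ≡ 74 (mod 91)
45 = 32 + 8 + 4 + 1 in binary powers of 2.
So 2^45 ≡ 74 · 74 · 16 · 2 ≡ 57 (mod 91).
Squaring chain: 57; never reaches −1, so base 2 is a Miller–Rabin witness that 91 is composite.

57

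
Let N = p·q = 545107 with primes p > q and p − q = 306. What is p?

Since p = q + 306, we have 545107 = q(q + 306), so q² + 306q − 545107 = 0.
Discriminant: 306² + 4·545107 = 93636 + 2180428 = 2274064; √2274064 = 1508.
q = (−306 + 1508)/2 = 601, and p = q + 306 = 907.
Check: 601 · 907 = 545107.

907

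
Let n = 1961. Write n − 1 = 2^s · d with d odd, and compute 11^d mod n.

1544

1961 − 1 = 1960 = 2^3 · 245, so d = 245.
11^1 ≡ 11 (mod 1961)
11^2 ≡ 11^2 = 121 ≡ 121 (mod 1961)
11^4 ≡ 121^2 = 14641 ≡ 914 (mod 1961)
11^8 ≡ 914^2 = 835396 ≡ 10 (mod 1961)
11^16 ≡ 10^2 = 100 ≡ 100 (mod 1961)
11^32 ≡ 100^2 = 10000 ≡ 195 (mod 1961)
11^64 ≡ 195^2 = 38025 ≡ 766 (mod 1961)
11^128 ≡ 766^2 = 586756 ≡ 417 (mod 1961)
245 = 128 + 64 + 32 + 16 + 4 + 1 in binary powers of 2.
So 11^245 ≡ 417 · 766 · 195 · 100 · 914 · 11 ≡ 1544 (mod 1961).
Squaring chain: 1544 → 1321 → 1712; never reaches −1, so base 11 is a Miller–Rabin witness that 1961 is composite.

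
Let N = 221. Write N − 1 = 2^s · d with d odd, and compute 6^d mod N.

150

221 − 1 = 220 = 2^2 · 55, so d = 55.
6^1 ≡ 6 (mod 221)
6^2 ≡ 6^2 = 36 ≡ 36 (mod 221)
6^4 ≡ 36^2 = 1296 ≡ 191 (mod 221)
6^8 ≡ 191^2 = 36481 ≡ 16 (mod 221)
6^16 ≡ 16^2 = 256 ≡ 35 (mod 221)
6^32 ≡ 35^2 = 1225 ≡ 120 (mod 221)
55 = 32 + 16 + 4 + 2 + 1 in binary powers of 2.
So 6^55 ≡ 120 · 35 · 191 · 36 · 6 ≡ 150 (mod 221).
Squaring chain: 150 → 179; never reaches −1, so base 6 is a Miller–Rabin witness that 221 is composite.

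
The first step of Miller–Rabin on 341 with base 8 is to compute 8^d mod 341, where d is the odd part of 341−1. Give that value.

32

341 − 1 = 340 = 2^2 · 85, so d = 85.
8^1 ≡ 8 (mod 341)
8^2 ≡ 8^2 = 64 ≡ 64 (mod 341)
8^4 ≡ 64^2 = 4096 ≡ 4 (mod 341)
8^8 ≡ 4^2 = 16 ≡ 16 (mod 341)
8^16 ≡ 16^2 = 256 ≡ 256 (mod 341)
8^32 ≡ 256^2 = 65536 ≡ 64 (mod 341)
8^64 ≡ 64^2 = 4096 ≡ 4 (mod 341)
85 = 64 + 16 + 4 + 1 in binary powers of 2.
So 8^85 ≡ 4 · 256 · 4 · 8 ≡ 32 (mod 341).
Squaring chain: 32 → 1; never reaches −1, so base 8 is a Miller–Rabin witness that 341 is composite.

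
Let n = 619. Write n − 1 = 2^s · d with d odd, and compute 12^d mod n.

618

619 − 1 = 618 = 2^1 · 309, so d = 309.
12^1 ≡ 12 (mod 619)
12^2 ≡ 12^2 = 144 ≡ 144 (mod 619)
12^4 ≡ 144^2 = 20736 ≡ 309 (mod 619)
12^8 ≡ 309^2 = 95481 ≡ 155 (mod 619)
12^16 ≡ 155^2 = 24025 ≡ 503 (mod 619)
12^32 ≡ 503^2 = 253009 ≡ 457 (mod 619)
12^64 ≡ 457^2 = 208849 ≡ 246 (mod 619)
12^128 ≡ 246^2 = 60516 ≡ 473 (mod 619)
12^256 ≡ 473^2 = 223729 ≡ 270 (mod 619)
309 = 256 + 32 + 16 + 4 + 1 in binary powers of 2.
So 12^309 ≡ 270 · 457 · 503 · 309 · 12 ≡ 618 (mod 619).
Since 12^d ≡ 618 (mod 619), base 12 does not prove 619 composite.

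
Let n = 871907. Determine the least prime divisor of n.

23

871907 is odd.
Digit sum 32, not divisible by 3.
Ends in 7: not divisible by 5.
7: 871907 = 7·124558 + 1
11: 871907 = 11·79264 + 3
13: 871907 = 13·67069 + 10
17: 871907 = 17·51288 + 11
19: 871907 = 19·45889 + 16
23: 871907 = 23·37909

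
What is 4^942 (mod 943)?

4^1 ≡ 4 (mod 943)
4^2 ≡ 4^2 = 16 ≡ 16 (mod 943)
4^4 ≡ 16^2 = 256 ≡ 256 (mod 943)
4^8 ≡ 256^2 = 65536 ≡ 469 (mod 943)
4^16 ≡ 469^2 = 219961 ≡ 242 (mod 943)
4^32 ≡ 242^2 = 58564 ≡ 98 (mod 943)
4^64 ≡ 98^2 = 9604 ≡ 174 (mod 943)
4^128 ≡ 174^2 = 30276 ≡ 100 (mod 943)
4^256 ≡ 100^2 = 10000 ≡ 570 (mod 943)
4^512 ≡ 570^2 = 324900 ≡ 508 (mod 943)
942 = 512 + 256 + 128 + 32 + 8 + 4 + 2 in binary powers of 2.
So 4^942 ≡ 508 · 570 · 100 · 98 · 469 · 256 · 16 ≡ 836 (mod 943).
Since 836 ≠ 1, base 4 is a Fermat witness: 943 is composite.

836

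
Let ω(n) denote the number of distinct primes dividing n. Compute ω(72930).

72930 = 2 · 36465
36465 = 3 · 12155
12155 = 5 · 2431
2431 = 11 · 221
221 = 13 · 17
72930 = 2 · 3 · 5 · 11 · 13 · 17, which has 6 distinct prime factors.

6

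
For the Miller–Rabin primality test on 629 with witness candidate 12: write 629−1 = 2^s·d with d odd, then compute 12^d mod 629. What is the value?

201

629 − 1 = 628 = 2^2 · 157, so d = 157.
12^1 ≡ 12 (mod 629)
12^2 ≡ 12^2 = 144 ≡ 144 (mod 629)
12^4 ≡ 144^2 = 20736 ≡ 608 (mod 629)
12^8 ≡ 608^2 = 369664 ≡ 441 (mod 629)
12^16 ≡ 441^2 = 194481 ≡ 120 (mod 629)
12^32 ≡ 120^2 = 14400 ≡ 562 (mod 629)
12^64 ≡ 562^2 = 315844 ≡ 86 (mod 629)
12^128 ≡ 86^2 = 7396 ≡ 477 (mod 629)
157 = 128 + 16 + 8 + 4 + 1 in binary powers of 2.
So 12^157 ≡ 477 · 120 · 441 · 608 · 12 ≡ 201 (mod 629).
Squaring chain: 201 → 145; never reaches −1, so base 12 is a Miller–Rabin witness that 629 is composite.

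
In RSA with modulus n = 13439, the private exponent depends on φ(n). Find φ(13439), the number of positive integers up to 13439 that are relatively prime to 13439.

Factor: 13439 = 89 · 151.
φ(13439) = (89−1) · (151−1) = 88 · 150 = 13200.

13200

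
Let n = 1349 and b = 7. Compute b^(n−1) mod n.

7^1 ≡ 7 (mod 1349)
7^2 ≡ 7^2 = 49 ≡ 49 (mod 1349)
7^4 ≡ 49^2 = 2401 ≡ 1052 (mod 1349)
7^8 ≡ 1052^2 = 1106704 ≡ 524 (mod 1349)
7^16 ≡ 524^2 = 274576 ≡ 729 (mod 1349)
7^32 ≡ 729^2 = 531441 ≡ 1284 (mod 1349)
7^64 ≡ 1284^2 = 1648656 ≡ 178 (mod 1349)
7^128 ≡ 178^2 = 31684 ≡ 657 (mod 1349)
7^256 ≡ 657^2 = 431649 ≡ 1318 (mod 1349)
7^512 ≡ 1318^2 = 1737124 ≡ 961 (mod 1349)
7^1024 ≡ 961^2 = 923521 ≡ 805 (mod 1349)
1348 = 1024 + 256 + 64 + 4 in binary powers of 2.
So 7^1348 ≡ 805 · 1318 · 178 · 1052 ≡ 292 (mod 1349).
Since 292 ≠ 1, base 7 is a Fermat witness: 1349 is composite.

292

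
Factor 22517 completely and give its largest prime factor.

22517 = 11 · 2047
2047 = 23 · 89
89 is prime.
So 22517 = 11 · 23 · 89; the largest prime factor is 89.

89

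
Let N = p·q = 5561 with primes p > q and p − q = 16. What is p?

Since p = q + 16, we have 5561 = q(q + 16), so q² + 16q − 5561 = 0.
Discriminant: 16² + 4·5561 = 256 + 22244 = 22500; √22500 = 150.
q = (−16 + 150)/2 = 67, and p = q + 16 = 83.
Check: 67 · 83 = 5561.

83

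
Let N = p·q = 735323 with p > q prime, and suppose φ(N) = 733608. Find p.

887

φ(n) = (p−1)(q−1) = n − (p+q) + 1, so p + q = 735323 − 733608 + 1 = 1716.
p and q are the roots of t² − 1716t + 735323 = 0.
Discriminant: 1716² − 4·735323 = 2944656 − 2941292 = 3364; √3364 = 58.
q = (1716 − 58)/2 = 829, p = (1716 + 58)/2 = 887.
Check: 829 · 887 = 735323.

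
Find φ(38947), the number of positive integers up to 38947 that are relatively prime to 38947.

34944

Factor: 38947 = 17 · 29 · 79.
φ(38947) = (17−1) · (29−1) · (79−1) = 16 · 28 · 78 = 34944.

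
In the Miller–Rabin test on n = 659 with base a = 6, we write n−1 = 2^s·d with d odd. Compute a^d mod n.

659 − 1 = 658 = 2^1 · 329, so d = 329.
6^1 ≡ 6 (mod 659)
6^2 ≡ 6^2 = 36 ≡ 36 (mod 659)
6^4 ≡ 36^2 = 1296 ≡ 637 (mod 659)
6^8 ≡ 637^2 = 405769 ≡ 484 (mod 659)
6^16 ≡ 484^2 = 234256 ≡ 311 (mod 659)
6^32 ≡ 311^2 = 96721 ≡ 507 (mod 659)
6^64 ≡ 507^2 = 257049 ≡ 39 (mod 659)
6^128 ≡ 39^2 = 1521 ≡ 203 (mod 659)
6^256 ≡ 203^2 = 41209 ≡ 351 (mod 659)
329 = 256 + 64 + 8 + 1 in binary powers of 2.
So 6^329 ≡ 351 · 39 · 484 · 6 ≡ 658 (mod 659).
Since 6^d ≡ 658 (mod 659), base 6 does not prove 659 composite.

658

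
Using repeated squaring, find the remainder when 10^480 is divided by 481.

1

10^1 ≡ 10 (mod 481)
10^2 ≡ 10^2 = 100 ≡ 100 (mod 481)
10^4 ≡ 100^2 = 10000 ≡ 380 (mod 481)
10^8 ≡ 380^2 = 144400 ≡ 100 (mod 481)
10^16 ≡ 100^2 = 10000 ≡ 380 (mod 481)
10^32 ≡ 380^2 = 144400 ≡ 100 (mod 481)
10^64 ≡ 100^2 = 10000 ≡ 380 (mod 481)
10^128 ≡ 380^2 = 144400 ≡ 100 (mod 481)
10^256 ≡ 100^2 = 10000 ≡ 380 (mod 481)
480 = 256 + 128 + 64 + 32 in binary powers of 2.
So 10^480 ≡ 380 · 100 · 380 · 100 ≡ 1 (mod 481).
Since the result is 1, base 10 gives no evidence that 481 is composite.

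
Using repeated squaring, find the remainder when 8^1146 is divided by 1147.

628

8^1 ≡ 8 (mod 1147)
8^2 ≡ 8^2 = 64 ≡ 64 (mod 1147)
8^4 ≡ 64^2 = 4096 ≡ 655 (mod 1147)
8^8 ≡ 655^2 = 429025 ≡ 47 (mod 1147)
8^16 ≡ 47^2 = 2209 ≡ 1062 (mod 1147)
8^32 ≡ 1062^2 = 1127844 ≡ 343 (mod 1147)
8^64 ≡ 343^2 = 117649 ≡ 655 (mod 1147)
8^128 ≡ 655^2 = 429025 ≡ 47 (mod 1147)
8^256 ≡ 47^2 = 2209 ≡ 1062 (mod 1147)
8^512 ≡ 1062^2 = 1127844 ≡ 343 (mod 1147)
8^1024 ≡ 343^2 = 117649 ≡ 655 (mod 1147)
1146 = 1024 + 64 + 32 + 16 + 8 + 2 in binary powers of 2.
So 8^1146 ≡ 655 · 655 · 343 · 1062 · 47 · 64 ≡ 628 (mod 1147).
Since 628 ≠ 1, base 8 is a Fermat witness: 1147 is composite.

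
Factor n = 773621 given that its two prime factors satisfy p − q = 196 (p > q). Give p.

983

Since p = q + 196, we have 773621 = q(q + 196), so q² + 196q − 773621 = 0.
Discriminant: 196² + 4·773621 = 38416 + 3094484 = 3132900; √3132900 = 1770.
q = (−196 + 1770)/2 = 787, and p = q + 196 = 983.
Check: 787 · 983 = 773621.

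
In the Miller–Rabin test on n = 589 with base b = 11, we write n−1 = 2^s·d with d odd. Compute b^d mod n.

589 − 1 = 588 = 2^2 · 147, so d = 147.
11^1 ≡ 11 (mod 589)
11^2 ≡ 11^2 = 121 ≡ 121 (mod 589)
11^4 ≡ 121^2 = 14641 ≡ 505 (mod 589)
11^8 ≡ 505^2 = 255025 ≡ 577 (mod 589)
11^16 ≡ 577^2 = 332929 ≡ 144 (mod 589)
11^32 ≡ 144^2 = 20736 ≡ 121 (mod 589)
11^64 ≡ 121^2 = 14641 ≡ 505 (mod 589)
11^128 ≡ 505^2 = 255025 ≡ 577 (mod 589)
147 = 128 + 16 + 2 + 1 in binary powers of 2.
So 11^147 ≡ 577 · 144 · 121 · 11 ≡ 77 (mod 589).
Squaring chain: 77 → 39; never reaches −1, so base 11 is a Miller–Rabin witness that 589 is composite.

77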